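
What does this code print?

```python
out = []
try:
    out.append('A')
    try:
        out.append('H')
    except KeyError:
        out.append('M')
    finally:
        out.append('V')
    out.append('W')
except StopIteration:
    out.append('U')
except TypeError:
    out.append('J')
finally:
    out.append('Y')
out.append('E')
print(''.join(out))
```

Execution trace: 'A' (try body) → 'H' (inner try body, no exception) → 'V' (inner finally) → 'W' (try body, no exception) → 'Y' (finally) → 'E' (after the try/except). Output: AHVWYE

Answer: AHVWYE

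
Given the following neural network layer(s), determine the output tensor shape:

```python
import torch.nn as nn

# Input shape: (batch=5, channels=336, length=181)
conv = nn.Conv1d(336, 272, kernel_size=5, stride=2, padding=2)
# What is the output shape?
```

Input: (5, 336, 181) -> Output: (5, 272, 91)

Answer: (5, 272, 91)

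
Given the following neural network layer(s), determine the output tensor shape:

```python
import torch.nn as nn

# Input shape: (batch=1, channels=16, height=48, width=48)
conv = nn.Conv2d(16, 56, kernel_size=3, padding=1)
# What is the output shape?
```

Input: (1, 16, 48, 48) -> Output: (1, 56, 48, 48)

Answer: (1, 56, 48, 48)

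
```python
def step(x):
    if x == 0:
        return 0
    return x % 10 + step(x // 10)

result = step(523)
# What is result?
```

Sum of digits of 523: 3 + 2 + 5 = 10

Answer: 10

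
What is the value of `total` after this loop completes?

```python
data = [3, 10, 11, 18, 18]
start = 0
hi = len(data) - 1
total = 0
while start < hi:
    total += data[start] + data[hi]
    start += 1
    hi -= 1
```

Sum of pairs from ends
`total` takes the values: 0 → 21 → 49

Answer: 49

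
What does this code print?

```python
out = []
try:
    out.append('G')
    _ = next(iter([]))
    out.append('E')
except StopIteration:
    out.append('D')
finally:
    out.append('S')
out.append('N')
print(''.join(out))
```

Execution trace: 'G' (try body) → 'D' (except StopIteration) → 'S' (finally) → 'N' (after the try/except). Output: GDSN

Answer: GDSN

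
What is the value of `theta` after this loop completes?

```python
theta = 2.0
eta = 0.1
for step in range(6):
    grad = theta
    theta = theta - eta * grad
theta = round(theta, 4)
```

Gradient descent: w = 2.0 * (1 - 0.1)^6
`theta` takes the values: 2.0 → 1.8 → 1.62 → 1.458 → 1.3122 → 1.18098 → 1.062882 → 1.0629

Answer: 1.0629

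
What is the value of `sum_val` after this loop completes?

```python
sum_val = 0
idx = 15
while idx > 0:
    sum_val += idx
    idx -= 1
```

Sum 15 down to 1
`sum_val` takes the values: 0 → 15 → 29 → 42 → 54 → 65 → 75 → 84 → 92 → 99 → 105 → 110 → 114 → 117 → 119 → 120

Answer: 120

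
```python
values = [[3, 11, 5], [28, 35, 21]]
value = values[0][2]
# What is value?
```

Trace:
`values = [[3, 11, 5], [28, 35, 21]]` → values = [[3, 11, 5], [28, 35, 21]]
`value = values[0][2]` → value = 5
So value = 5

Answer: 5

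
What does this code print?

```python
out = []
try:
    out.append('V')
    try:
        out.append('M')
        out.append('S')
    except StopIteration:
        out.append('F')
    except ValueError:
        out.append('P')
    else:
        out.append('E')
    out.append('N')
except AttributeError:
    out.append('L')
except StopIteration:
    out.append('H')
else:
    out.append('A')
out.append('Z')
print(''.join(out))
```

Execution trace: 'V' (try body) → 'M' (inner try body) → 'S' (inner try body, no exception) → 'E' (inner else) → 'N' (try body, no exception) → 'A' (else) → 'Z' (after the try/except). Output: VMSENAZ

Answer: VMSENAZ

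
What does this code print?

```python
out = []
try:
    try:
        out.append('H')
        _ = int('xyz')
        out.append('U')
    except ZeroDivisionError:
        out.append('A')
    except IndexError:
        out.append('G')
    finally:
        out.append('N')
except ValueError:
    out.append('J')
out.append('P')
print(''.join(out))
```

Execution trace: 'H' (inner try body) → 'N' (inner finally) → 'J' (outer except ValueError) → 'P' (after the try/except). Output: HNJP

Answer: HNJP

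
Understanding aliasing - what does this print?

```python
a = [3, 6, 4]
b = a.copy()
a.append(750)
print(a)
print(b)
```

Key concept: list.copy() creates independent copy.
Step by step:
`a = [3, 6, 4]` → a = [3, 6, 4]
`b = a.copy()` → b = [3, 6, 4]
`a.append(750)` → a = [3, 6, 4, 750]
`print(a)` → prints [3, 6, 4, 750]
`print(b)` → prints [3, 6, 4]

Answer:
[3, 6, 4, 750]
[3, 6, 4]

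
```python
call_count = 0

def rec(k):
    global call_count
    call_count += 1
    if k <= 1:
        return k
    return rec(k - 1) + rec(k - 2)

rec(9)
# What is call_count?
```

Calls(k) = 1 + Calls(k-1) + Calls(k-2); Calls(0)=Calls(1)=1. For k=9 this gives 109.

Answer: 109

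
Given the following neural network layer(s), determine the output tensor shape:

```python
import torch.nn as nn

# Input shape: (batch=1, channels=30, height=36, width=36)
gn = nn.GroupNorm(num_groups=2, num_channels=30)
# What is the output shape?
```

Input: (1, 30, 36, 36) -> Output: (1, 30, 36, 36)

Answer: (1, 30, 36, 36)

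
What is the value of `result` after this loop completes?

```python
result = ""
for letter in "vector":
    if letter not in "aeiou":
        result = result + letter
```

Remove vowels from 'vector'
`result` takes the values: "" → "v" → "vc" → "vct" → "vctr"

Answer: "vctr"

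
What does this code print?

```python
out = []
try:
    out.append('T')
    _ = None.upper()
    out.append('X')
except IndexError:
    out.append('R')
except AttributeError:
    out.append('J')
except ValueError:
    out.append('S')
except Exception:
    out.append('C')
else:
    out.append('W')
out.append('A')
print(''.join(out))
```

Execution trace: 'T' (try body) → 'J' (except AttributeError) → 'A' (after the try/except). Output: TJA

Answer: TJA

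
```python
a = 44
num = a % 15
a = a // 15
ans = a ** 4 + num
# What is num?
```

Trace:
`a = 44` → a = 44
`num = a % 15` → num = 14
`a = a // 15` → a = 2
`ans = a ** 4 + num` → ans = 30
So num = 14

Answer: 14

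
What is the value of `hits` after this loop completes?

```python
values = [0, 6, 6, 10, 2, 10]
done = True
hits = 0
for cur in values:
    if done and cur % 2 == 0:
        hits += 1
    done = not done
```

Count even values at even positions
`hits` takes the values: 0 → 1 → 2 → 3

Answer: 3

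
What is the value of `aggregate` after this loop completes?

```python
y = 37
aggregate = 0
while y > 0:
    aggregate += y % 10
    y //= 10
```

Sum digits of 37
`aggregate` takes the values: 0 → 7 → 10

Answer: 10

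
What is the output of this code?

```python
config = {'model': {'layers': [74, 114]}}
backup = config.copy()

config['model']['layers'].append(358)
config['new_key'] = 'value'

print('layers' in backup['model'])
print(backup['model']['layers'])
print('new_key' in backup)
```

Key concept: shallow copy gotcha with nested dict.
Step by step:
`config = {'model': {'layers': [74, 114]}}` → config = {'model': {'layers': [74, 114]}}
`backup = config.copy()` → backup = {'model': {'layers': [74, 114]}}
`config['model']['layers'].append(358)` → config = {'model': {'layers': [74, 114, 358]}}; backup = {'model': {'layers': [74, 114, 358]}}
`config['new_key'] = 'value'` → config = {'model': {'layers': [74, 114, 358]}, 'new_key': 'value'}
`print('layers' in backup['model'])` → prints True
`print(backup['model']['layers'])` → prints [74, 114, 358]
`print('new_key' in backup)` → prints False

Answer:
True
[74, 114, 358]
False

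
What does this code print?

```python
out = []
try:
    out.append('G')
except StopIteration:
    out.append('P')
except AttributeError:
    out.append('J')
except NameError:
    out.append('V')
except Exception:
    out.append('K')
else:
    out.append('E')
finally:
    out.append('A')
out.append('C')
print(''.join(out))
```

Execution trace: 'G' (try body, no exception) → 'E' (else) → 'A' (finally) → 'C' (after the try/except). Output: GEAC

Answer: GEAC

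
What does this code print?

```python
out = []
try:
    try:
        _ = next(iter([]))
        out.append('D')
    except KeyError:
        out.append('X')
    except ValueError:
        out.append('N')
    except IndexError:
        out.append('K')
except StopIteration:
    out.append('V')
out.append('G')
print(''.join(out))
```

Execution trace: 'V' (outer except StopIteration) → 'G' (after the try/except). Output: VG

Answer: VG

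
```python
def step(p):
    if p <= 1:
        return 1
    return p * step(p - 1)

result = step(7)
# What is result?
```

step(7) = 7 * 6 * 5 * 4 * 3 * 2 * 1 = 5040

Answer: 5040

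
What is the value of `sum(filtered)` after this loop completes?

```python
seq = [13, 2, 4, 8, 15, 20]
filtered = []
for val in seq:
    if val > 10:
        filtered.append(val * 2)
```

Sum of doubled values > 10
`filtered` takes the values: [] → [26] → [26, 30] → [26, 30, 40]
So `sum(filtered)` = 96

Answer: 96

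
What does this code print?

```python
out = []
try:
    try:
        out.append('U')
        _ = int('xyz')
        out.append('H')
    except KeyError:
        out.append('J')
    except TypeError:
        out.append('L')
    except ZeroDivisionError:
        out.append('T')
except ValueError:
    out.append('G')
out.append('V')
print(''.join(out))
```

Execution trace: 'U' (inner try body) → 'G' (outer except ValueError) → 'V' (after the try/except). Output: UGV

Answer: UGV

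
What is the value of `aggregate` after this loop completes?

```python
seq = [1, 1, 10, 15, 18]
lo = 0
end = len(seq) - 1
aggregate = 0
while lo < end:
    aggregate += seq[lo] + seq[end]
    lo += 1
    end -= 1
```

Sum of pairs from ends
`aggregate` takes the values: 0 → 19 → 35

Answer: 35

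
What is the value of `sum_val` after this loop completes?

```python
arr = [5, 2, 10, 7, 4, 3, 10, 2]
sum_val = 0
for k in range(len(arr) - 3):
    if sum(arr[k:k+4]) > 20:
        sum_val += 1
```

Count windows with sum > 20
`sum_val` takes the values: 0 → 1 → 2 → 3 → 4

Answer: 4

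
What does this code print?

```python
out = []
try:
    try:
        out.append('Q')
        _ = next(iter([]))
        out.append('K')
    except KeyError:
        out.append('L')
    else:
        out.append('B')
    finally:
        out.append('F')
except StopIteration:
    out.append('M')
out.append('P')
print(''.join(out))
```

Execution trace: 'Q' (inner try body) → 'F' (inner finally) → 'M' (outer except StopIteration) → 'P' (after the try/except). Output: QFMP

Answer: QFMP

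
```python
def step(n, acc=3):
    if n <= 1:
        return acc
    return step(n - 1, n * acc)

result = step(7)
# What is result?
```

Accumulator trace (n, acc): (7, 3) -> (6, 21) -> (5, 126) -> (4, 630) -> (3, 2520) -> (2, 7560) -> (1, 15120) -> return 15120

Answer: 15120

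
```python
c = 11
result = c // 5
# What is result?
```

Trace:
`c = 11` → c = 11
`result = c // 5` → result = 2
So result = 2

Answer: 2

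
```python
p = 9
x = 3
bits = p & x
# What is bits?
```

Trace:
`p = 9` → p = 9
`x = 3` → x = 3
`bits = p & x` → bits = 1
So bits = 1

Answer: 1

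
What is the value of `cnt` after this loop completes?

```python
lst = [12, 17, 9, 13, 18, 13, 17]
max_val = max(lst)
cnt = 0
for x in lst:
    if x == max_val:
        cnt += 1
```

Count of max value 18 in [12, 17, 9, 13, 18, 13, 17]
`cnt` takes the values: 0 → 1

Answer: 1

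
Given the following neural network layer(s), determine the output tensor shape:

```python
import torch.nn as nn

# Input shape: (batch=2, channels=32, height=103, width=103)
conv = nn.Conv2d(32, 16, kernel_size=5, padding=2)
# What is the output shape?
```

Input: (2, 32, 103, 103) -> Output: (2, 16, 103, 103)

Answer: (2, 16, 103, 103)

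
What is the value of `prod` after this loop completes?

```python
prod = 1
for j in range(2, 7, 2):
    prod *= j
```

Product of even numbers 2 to 6
`prod` takes the values: 1 → 2 → 8 → 48

Answer: 48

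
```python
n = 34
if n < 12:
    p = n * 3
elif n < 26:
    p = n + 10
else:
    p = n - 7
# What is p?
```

Trace:
`n = 34` → n = 34
`if n < 12: ...` → n < 12 is False, n < 26 is False, take else branch → p = 27
So p = 27

Answer: 27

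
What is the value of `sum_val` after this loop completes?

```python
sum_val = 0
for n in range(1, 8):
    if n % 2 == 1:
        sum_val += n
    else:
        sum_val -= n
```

Add odd, subtract even
`sum_val` takes the values: 0 → 1 → -1 → 2 → -2 → 3 → -3 → 4

Answer: 4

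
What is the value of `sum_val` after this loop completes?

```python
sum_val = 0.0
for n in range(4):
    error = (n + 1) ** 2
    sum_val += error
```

Sum of squared losses 1² + 2² + ... + 4²
`sum_val` takes the values: 0.0 → 1.0 → 5.0 → 14.0 → 30.0

Answer: 30.0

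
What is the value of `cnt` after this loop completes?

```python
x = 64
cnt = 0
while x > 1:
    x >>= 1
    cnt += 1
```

Count right shifts until 1
`cnt` takes the values: 0 → 1 → 2 → 3 → 4 → 5 → 6

Answer: 6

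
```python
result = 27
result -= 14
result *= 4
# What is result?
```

Trace:
`result = 27` → result = 27
`result -= 14` → result = 13
`result *= 4` → result = 52
So result = 52

Answer: 52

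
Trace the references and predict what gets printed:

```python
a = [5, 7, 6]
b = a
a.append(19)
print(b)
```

Key concept: basic list aliasing.
Step by step:
`a = [5, 7, 6]` → a = [5, 7, 6]
`b = a` → b = [5, 7, 6] (same object as a)
`a.append(19)` → a = [5, 7, 6, 19] (same object as b); b = [5, 7, 6, 19] (same object as a)
`print(b)` → prints [5, 7, 6, 19]

Answer: [5, 7, 6, 19]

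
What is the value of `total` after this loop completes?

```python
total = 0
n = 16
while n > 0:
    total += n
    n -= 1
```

Sum 16 down to 1
`total` takes the values: 0 → 16 → 31 → 45 → 58 → 70 → 81 → 91 → 100 → 108 → 115 → 121 → 126 → 130 → 133 → 135 → 136

Answer: 136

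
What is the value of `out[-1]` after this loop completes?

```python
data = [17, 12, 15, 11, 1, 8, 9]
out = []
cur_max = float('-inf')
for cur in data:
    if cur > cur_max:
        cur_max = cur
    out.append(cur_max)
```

Running max ends at 17
`out` takes the values: [] → [17] → [17, 17] → [17, 17, 17] → [17, 17, 17, 17] → [17, 17, 17, 17, 17] → [17, 17, 17, 17, 17, 17] → [17, 17, 17, 17, 17, 17, 17]
So `out[-1]` = 17

Answer: 17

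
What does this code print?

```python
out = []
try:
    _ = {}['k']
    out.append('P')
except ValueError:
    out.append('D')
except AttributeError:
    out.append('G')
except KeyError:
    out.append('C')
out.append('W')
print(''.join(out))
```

Execution trace: 'C' (except KeyError) → 'W' (after the try/except). Output: CW

Answer: CW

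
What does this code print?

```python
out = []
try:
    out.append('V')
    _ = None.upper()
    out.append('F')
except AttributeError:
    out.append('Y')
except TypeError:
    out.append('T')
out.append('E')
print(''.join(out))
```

Execution trace: 'V' (try body) → 'Y' (except AttributeError) → 'E' (after the try/except). Output: VYE

Answer: VYE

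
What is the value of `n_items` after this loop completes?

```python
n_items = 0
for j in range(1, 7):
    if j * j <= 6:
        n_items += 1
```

Count numbers where j² ≤ 6
`n_items` takes the values: 0 → 1 → 2

Answer: 2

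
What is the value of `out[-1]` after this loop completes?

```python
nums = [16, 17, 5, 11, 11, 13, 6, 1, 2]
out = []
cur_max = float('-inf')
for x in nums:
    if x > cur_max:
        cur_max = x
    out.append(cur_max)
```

Running max ends at 17
`out` takes the values: [] → [16] → [16, 17] → [16, 17, 17] → [16, 17, 17, 17] → [16, 17, 17, 17, 17] → [16, 17, 17, 17, 17, 17] → [16, 17, 17, 17, 17, 17, 17] → [16, 17, 17, 17, 17, 17, 17, 17] → [16, 17, 17, 17, 17, 17, 17, 17, 17]
So `out[-1]` = 17

Answer: 17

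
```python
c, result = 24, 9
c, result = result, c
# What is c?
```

Trace:
`c, result = 24, 9` → c = 24; result = 9
`c, result = result, c` → c = 9; result = 24
So c = 9

Answer: 9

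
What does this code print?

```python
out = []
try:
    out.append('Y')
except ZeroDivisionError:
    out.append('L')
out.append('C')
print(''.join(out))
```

Execution trace: 'Y' (try body, no exception) → 'C' (after the try/except). Output: YC

Answer: YC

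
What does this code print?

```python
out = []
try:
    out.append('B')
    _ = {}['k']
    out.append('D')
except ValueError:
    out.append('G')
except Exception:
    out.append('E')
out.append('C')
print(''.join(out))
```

Execution trace: 'B' (try body) → 'E' (except Exception) → 'C' (after the try/except). Output: BEC

Answer: BEC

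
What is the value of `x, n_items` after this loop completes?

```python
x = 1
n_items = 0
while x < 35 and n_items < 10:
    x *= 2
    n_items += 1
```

Double until >= 35 or 10 iterations
`x, n_items` takes the values: (1, 0) → (2, 0) → (2, 1) → (4, 1) → (4, 2) → (8, 2) → (8, 3) → (16, 3) → (16, 4) → (32, 4) → (32, 5) → (64, 5) → (64, 6)

Answer: 64, 6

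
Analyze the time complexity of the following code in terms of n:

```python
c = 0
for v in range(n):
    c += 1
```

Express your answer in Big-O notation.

Each loop level contributes: n. Multiplying the contributions gives O(n).

Answer: O(n)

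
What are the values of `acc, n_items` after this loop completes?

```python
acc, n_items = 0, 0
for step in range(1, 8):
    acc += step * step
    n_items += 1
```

Sum of squares and count
`acc, n_items` takes the values: (0, 0) → (1, 0) → (1, 1) → (5, 1) → (5, 2) → (14, 2) → (14, 3) → (30, 3) → (30, 4) → (55, 4) → (55, 5) → (91, 5) → (91, 6) → (140, 6) → (140, 7)

Answer: 140, 7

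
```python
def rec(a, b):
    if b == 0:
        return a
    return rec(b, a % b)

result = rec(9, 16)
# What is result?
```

rec(9, 16) -> rec(16, 9) -> rec(9, 7) -> rec(7, 2) -> rec(2, 1) -> rec(1, 0) -> 1

Answer: 1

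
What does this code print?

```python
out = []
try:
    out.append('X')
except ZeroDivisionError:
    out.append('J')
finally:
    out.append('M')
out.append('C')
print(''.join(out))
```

Execution trace: 'X' (try body, no exception) → 'M' (finally) → 'C' (after the try/except). Output: XMC

Answer: XMC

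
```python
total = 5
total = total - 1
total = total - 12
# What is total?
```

Trace:
`total = 5` → total = 5
`total = total - 1` → total = 4
`total = total - 12` → total = -8
So total = -8

Answer: -8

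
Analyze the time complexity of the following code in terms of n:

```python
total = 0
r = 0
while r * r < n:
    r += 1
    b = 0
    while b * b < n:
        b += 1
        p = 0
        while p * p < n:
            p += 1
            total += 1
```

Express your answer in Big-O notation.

Each loop level contributes: √n × √n × √n. Multiplying the contributions gives O(n√n).

Answer: O(n√n)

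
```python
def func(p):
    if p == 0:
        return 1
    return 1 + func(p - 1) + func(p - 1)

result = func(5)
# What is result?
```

func(p) = 1 + 2·func(p-1), func(0)=1. Closed form: (1+1)·2^5 - 1 = 63.

Answer: 63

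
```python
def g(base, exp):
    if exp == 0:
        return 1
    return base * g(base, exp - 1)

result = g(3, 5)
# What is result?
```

g(3, 5) = 3 * 3 * 3 * 3 * 3 = 243

Answer: 243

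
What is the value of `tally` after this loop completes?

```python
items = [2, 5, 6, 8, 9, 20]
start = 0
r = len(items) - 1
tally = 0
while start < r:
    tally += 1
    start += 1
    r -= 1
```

Iterations until pointers meet (list length 6)
`tally` takes the values: 0 → 1 → 2 → 3

Answer: 3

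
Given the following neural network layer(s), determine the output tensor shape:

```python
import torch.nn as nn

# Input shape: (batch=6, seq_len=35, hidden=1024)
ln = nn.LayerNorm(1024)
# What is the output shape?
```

Input: (6, 35, 1024) -> Output: (6, 35, 1024)

Answer: (6, 35, 1024)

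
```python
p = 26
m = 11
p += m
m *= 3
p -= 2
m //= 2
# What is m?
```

Trace:
`p = 26` → p = 26
`m = 11` → m = 11
`p += m` → p = 37
`m *= 3` → m = 33
`p -= 2` → p = 35
`m //= 2` → m = 16
So m = 16

Answer: 16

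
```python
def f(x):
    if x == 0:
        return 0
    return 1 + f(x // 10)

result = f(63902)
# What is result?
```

Count of digits of 63902: 5

Answer: 5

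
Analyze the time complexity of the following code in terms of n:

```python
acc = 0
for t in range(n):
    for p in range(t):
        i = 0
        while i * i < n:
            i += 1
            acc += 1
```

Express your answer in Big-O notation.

Each loop level contributes: n × n × √n. Multiplying the contributions gives O(n^2√n).

Answer: O(n^2√n)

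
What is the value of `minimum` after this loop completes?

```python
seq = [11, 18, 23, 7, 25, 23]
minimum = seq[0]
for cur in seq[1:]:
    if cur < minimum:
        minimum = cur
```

Minimum of [11, 18, 23, 7, 25, 23]
`minimum` takes the values: 11 → 7

Answer: 7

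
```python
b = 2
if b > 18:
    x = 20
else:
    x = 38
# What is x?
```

Trace:
`b = 2` → b = 2
`if b > 18: ...` → b > 18 is False, take else branch → x = 38
So x = 38

Answer: 38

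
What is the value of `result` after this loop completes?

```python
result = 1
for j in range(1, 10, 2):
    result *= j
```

Product of 1, 3, 5, ... up to 9
`result` takes the values: 1 → 3 → 15 → 105 → 945

Answer: 945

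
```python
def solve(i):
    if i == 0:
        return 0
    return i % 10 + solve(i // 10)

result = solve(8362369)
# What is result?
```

Sum of digits of 8362369: 9 + 6 + 3 + 2 + 6 + 3 + 8 = 37

Answer: 37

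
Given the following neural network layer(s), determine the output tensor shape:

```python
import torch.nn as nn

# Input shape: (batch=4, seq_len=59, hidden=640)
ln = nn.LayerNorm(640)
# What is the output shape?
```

Input: (4, 59, 640) -> Output: (4, 59, 640)

Answer: (4, 59, 640)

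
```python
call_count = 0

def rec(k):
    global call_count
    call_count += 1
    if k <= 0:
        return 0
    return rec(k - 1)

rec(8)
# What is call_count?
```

Linear recursion stepping by 1: 9 calls from k=8 down to ≤0.

Answer: 9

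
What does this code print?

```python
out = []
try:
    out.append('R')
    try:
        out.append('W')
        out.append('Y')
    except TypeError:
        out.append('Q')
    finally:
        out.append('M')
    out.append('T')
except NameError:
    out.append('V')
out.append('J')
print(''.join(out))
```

Execution trace: 'R' (try body) → 'W' (inner try body) → 'Y' (inner try body, no exception) → 'M' (inner finally) → 'T' (try body, no exception) → 'J' (after the try/except). Output: RWYMTJ

Answer: RWYMTJ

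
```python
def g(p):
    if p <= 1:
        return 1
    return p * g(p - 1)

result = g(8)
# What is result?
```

g(8) = 8 * 7 * 6 * 5 * 4 * 3 * 2 * 1 = 40320

Answer: 40320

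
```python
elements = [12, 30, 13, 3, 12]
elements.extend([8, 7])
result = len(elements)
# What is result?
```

Trace:
`elements = [12, 30, 13, 3, 12]` → elements = [12, 30, 13, 3, 12]
`elements.extend([8, 7])` → elements = [12, 30, 13, 3, 12, 8, 7]
`result = len(elements)` → result = 7
So result = 7

Answer: 7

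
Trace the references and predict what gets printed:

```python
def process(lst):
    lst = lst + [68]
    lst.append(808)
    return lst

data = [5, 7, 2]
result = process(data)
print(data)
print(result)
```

Key concept: rebinding parameter vs mutation.
Step by step:
`data = [5, 7, 2]` → data = [5, 7, 2]
`result = process(data)` → result = [5, 7, 2, 68, 808]
`print(data)` → prints [5, 7, 2]
`print(result)` → prints [5, 7, 2, 68, 808]

Answer:
[5, 7, 2]
[5, 7, 2, 68, 808]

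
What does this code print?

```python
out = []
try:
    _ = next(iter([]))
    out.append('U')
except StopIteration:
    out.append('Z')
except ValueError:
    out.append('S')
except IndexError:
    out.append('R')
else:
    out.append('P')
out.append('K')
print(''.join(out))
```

Execution trace: 'Z' (except StopIteration) → 'K' (after the try/except). Output: ZK

Answer: ZK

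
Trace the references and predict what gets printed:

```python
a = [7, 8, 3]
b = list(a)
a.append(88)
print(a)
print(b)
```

Key concept: list() constructor creates copy.
Step by step:
`a = [7, 8, 3]` → a = [7, 8, 3]
`b = list(a)` → b = [7, 8, 3]
`a.append(88)` → a = [7, 8, 3, 88]
`print(a)` → prints [7, 8, 3, 88]
`print(b)` → prints [7, 8, 3]

Answer:
[7, 8, 3, 88]
[7, 8, 3]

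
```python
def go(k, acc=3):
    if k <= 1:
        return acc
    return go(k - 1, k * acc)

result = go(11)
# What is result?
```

Accumulator trace (n, acc): (11, 3) -> (10, 33) -> (9, 330) -> (8, 2970) -> (7, 23760) -> (6, 166320) -> (5, 997920) -> (4, 4989600) -> (3, 19958400) -> (2, 59875200) -> (1, 119750400) -> return 119750400

Answer: 119750400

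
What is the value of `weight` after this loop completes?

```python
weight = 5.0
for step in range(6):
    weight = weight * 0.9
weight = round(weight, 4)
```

Exponential decay: 5.0 * 0.9^6
`weight` takes the values: 5.0 → 4.5 → 4.05 → 3.645 → 3.2805 → 2.95245 → 2.657205 → 2.6572

Answer: 2.6572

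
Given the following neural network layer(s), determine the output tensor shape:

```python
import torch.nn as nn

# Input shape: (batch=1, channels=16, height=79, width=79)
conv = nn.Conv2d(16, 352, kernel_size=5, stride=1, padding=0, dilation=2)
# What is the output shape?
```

Input: (1, 16, 79, 79) -> Output: (1, 352, 71, 71)

Answer: (1, 352, 71, 71)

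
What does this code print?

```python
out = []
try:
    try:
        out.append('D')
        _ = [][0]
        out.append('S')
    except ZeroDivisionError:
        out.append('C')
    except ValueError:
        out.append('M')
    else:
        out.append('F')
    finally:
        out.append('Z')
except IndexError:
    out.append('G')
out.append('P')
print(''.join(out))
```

Execution trace: 'D' (try body) → 'Z' (finally) → 'G' (outer except IndexError) → 'P' (after the try/except). Output: DZGP

Answer: DZGP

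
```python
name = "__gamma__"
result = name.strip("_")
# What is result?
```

Trace:
`name = "__gamma__"` → name = '__gamma__'
`result = name.strip("_")` → result = 'gamma'
So result = 'gamma'

Answer: 'gamma'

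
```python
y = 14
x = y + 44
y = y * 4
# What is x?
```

Trace:
`y = 14` → y = 14
`x = y + 44` → x = 58
`y = y * 4` → y = 56
So x = 58

Answer: 58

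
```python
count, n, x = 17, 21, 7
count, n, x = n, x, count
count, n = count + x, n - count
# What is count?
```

Trace:
`count, n, x = 17, 21, 7` → count = 17; n = 21; x = 7
`count, n, x = n, x, count` → count = 21; n = 7; x = 17
`count, n = count + x, n - count` → count = 38; n = -14
So count = 38

Answer: 38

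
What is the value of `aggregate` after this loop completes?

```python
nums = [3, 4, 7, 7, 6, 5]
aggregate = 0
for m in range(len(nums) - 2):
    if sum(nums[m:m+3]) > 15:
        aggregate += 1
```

Count windows with sum > 15
`aggregate` takes the values: 0 → 1 → 2 → 3

Answer: 3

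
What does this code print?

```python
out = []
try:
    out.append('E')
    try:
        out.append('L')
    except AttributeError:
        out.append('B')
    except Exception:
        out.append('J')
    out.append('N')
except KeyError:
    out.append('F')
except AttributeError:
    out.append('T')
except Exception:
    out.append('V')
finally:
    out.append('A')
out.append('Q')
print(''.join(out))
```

Execution trace: 'E' (try body) → 'L' (inner try body, no exception) → 'N' (try body, no exception) → 'A' (finally) → 'Q' (after the try/except). Output: ELNAQ

Answer: ELNAQ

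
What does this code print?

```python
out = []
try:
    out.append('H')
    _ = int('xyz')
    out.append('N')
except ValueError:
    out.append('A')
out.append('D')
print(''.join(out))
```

Execution trace: 'H' (try body) → 'A' (except ValueError) → 'D' (after the try/except). Output: HAD

Answer: HAD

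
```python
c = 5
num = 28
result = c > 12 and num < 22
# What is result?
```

Trace:
`c = 5` → c = 5
`num = 28` → num = 28
`result = c > 12 and num < 22` → result = False
So result = False

Answer: False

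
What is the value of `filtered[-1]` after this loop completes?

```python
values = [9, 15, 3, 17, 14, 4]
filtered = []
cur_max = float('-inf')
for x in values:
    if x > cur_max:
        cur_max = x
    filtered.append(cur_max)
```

Running max ends at 17
`filtered` takes the values: [] → [9] → [9, 15] → [9, 15, 15] → [9, 15, 15, 17] → [9, 15, 15, 17, 17] → [9, 15, 15, 17, 17, 17]
So `filtered[-1]` = 17

Answer: 17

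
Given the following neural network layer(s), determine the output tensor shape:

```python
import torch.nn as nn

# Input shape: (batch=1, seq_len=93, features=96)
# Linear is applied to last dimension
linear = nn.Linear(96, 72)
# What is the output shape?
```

Input: (1, 93, 96) -> Output: (1, 93, 72)

Answer: (1, 93, 72)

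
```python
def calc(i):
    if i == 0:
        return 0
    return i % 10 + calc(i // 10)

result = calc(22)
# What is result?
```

Sum of digits of 22: 2 + 2 = 4

Answer: 4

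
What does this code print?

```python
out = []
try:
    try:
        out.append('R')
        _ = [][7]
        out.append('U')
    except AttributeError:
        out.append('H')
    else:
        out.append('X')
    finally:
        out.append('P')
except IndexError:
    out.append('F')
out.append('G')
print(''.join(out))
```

Execution trace: 'R' (try body) → 'P' (finally) → 'F' (outer except IndexError) → 'G' (after the try/except). Output: RPFG

Answer: RPFG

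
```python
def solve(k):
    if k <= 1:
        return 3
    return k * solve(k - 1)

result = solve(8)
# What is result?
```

solve(8) = 8 * 7 * 6 * 5 * 4 * 3 * 2 * 3 = 120960

Answer: 120960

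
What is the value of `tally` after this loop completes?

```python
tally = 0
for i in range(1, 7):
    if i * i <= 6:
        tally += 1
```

Count numbers where i² ≤ 6
`tally` takes the values: 0 → 1 → 2

Answer: 2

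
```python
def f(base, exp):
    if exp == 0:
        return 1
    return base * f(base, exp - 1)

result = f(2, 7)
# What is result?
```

f(2, 7) = 2 * 2 * 2 * 2 * 2 * 2 * 2 = 128

Answer: 128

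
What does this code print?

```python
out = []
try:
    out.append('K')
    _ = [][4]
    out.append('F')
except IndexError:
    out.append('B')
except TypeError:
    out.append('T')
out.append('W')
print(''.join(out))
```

Execution trace: 'K' (try body) → 'B' (except IndexError) → 'W' (after the try/except). Output: KBW

Answer: KBW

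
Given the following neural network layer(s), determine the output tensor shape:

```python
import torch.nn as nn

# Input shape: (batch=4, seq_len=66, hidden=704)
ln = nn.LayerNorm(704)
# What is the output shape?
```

Input: (4, 66, 704) -> Output: (4, 66, 704)

Answer: (4, 66, 704)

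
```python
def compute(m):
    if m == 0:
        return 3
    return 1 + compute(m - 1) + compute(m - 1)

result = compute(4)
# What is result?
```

compute(m) = 1 + 2·compute(m-1), compute(0)=3. Closed form: (3+1)·2^4 - 1 = 63.

Answer: 63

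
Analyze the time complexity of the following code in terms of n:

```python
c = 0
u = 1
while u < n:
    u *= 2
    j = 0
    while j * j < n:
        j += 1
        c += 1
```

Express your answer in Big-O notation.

Each loop level contributes: log n × √n. Multiplying the contributions gives O(√n log n).

Answer: O(√n log n)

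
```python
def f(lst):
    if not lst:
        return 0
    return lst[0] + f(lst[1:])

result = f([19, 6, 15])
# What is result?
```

19 + 6 + 15 + 0 = 40

Answer: 40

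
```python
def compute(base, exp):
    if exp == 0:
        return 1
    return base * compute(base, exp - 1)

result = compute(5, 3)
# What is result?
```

compute(5, 3) = 5 * 5 * 5 = 125

Answer: 125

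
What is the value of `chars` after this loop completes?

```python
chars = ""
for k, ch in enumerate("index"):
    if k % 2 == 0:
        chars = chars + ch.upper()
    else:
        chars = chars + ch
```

Uppercase even positions in 'index'
`chars` takes the values: "" → "I" → "In" → "InD" → "InDe" → "InDeX"

Answer: "InDeX"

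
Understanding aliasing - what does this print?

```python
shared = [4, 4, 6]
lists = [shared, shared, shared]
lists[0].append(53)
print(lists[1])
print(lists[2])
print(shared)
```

Key concept: list of same reference.
Step by step:
`shared = [4, 4, 6]` → shared = [4, 4, 6]
`lists = [shared, shared, shared]` → lists = [[4, 4, 6], [4, 4, 6], [4, 4, 6]]
`lists[0].append(53)` → shared = [4, 4, 6, 53]; lists = [[4, 4, 6, 53], [4, 4, 6, 53], [4, 4, 6, 53]]
`print(lists[1])` → prints [4, 4, 6, 53]
`print(lists[2])` → prints [4, 4, 6, 53]
`print(shared)` → prints [4, 4, 6, 53]

Answer:
[4, 4, 6, 53]
[4, 4, 6, 53]
[4, 4, 6, 53]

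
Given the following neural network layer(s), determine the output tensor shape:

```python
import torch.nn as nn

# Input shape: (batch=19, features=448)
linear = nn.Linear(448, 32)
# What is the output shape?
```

Input: (19, 448) -> Output: (19, 32)

Answer: (19, 32)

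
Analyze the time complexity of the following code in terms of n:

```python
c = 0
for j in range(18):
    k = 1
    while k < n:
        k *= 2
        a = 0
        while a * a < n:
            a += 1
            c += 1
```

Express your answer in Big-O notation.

Each loop level contributes: 1 × log n × √n. Multiplying the contributions gives O(√n log n).

Answer: O(√n log n)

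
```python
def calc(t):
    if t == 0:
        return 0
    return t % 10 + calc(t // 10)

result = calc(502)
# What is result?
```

Sum of digits of 502: 2 + 0 + 5 = 7

Answer: 7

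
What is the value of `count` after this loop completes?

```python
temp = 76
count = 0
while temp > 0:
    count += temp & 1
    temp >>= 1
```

Count set bits in 76 (binary: 0b1001100)
`count` takes the values: 0 → 1 → 2 → 3

Answer: 3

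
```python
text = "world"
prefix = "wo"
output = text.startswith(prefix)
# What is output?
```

Trace:
`text = "world"` → text = 'world'
`prefix = "wo"` → prefix = 'wo'
`output = text.startswith(prefix)` → output = True
So output = True

Answer: True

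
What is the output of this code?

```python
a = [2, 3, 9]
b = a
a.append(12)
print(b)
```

Key concept: basic list aliasing.
Step by step:
`a = [2, 3, 9]` → a = [2, 3, 9]
`b = a` → b = [2, 3, 9] (same object as a)
`a.append(12)` → a = [2, 3, 9, 12] (same object as b); b = [2, 3, 9, 12] (same object as a)
`print(b)` → prints [2, 3, 9, 12]

Answer: [2, 3, 9, 12]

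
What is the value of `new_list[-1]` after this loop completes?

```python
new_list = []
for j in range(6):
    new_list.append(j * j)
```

Last element of squares 0 to 5
`new_list` takes the values: [] → [0] → [0, 1] → [0, 1, 4] → [0, 1, 4, 9] → [0, 1, 4, 9, 16] → [0, 1, 4, 9, 16, 25]
So `new_list[-1]` = 25

Answer: 25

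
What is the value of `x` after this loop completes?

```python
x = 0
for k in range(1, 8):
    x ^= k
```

XOR of 1 to 7
`x` takes the values: 0 → 1 → 3 → 0 → 4 → 1 → 7 → 0

Answer: 0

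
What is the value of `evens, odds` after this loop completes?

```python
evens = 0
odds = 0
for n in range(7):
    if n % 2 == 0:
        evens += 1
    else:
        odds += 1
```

Count evens and odds in range(7)
`evens, odds` takes the values: (0, 0) → (1, 0) → (1, 1) → (2, 1) → (2, 2) → (3, 2) → (3, 3) → (4, 3)

Answer: 4, 3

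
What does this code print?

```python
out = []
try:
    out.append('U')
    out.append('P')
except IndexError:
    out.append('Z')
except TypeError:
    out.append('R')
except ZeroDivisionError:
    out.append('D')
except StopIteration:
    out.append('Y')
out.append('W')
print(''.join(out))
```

Execution trace: 'U' (try body) → 'P' (try body, no exception) → 'W' (after the try/except). Output: UPW

Answer: UPW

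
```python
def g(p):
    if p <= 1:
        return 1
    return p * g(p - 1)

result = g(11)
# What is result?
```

g(11) = 11 * 10 * 9 * 8 * 7 * 6 * 5 * 4 * 3 * 2 * 1 = 39916800

Answer: 39916800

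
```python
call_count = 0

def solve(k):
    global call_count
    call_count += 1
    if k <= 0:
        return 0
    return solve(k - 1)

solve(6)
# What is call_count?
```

Linear recursion stepping by 1: 7 calls from k=6 down to ≤0.

Answer: 7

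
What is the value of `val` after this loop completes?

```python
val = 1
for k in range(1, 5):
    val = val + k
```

Start at 1, add 1 through 4
`val` takes the values: 1 → 2 → 4 → 7 → 11

Answer: 11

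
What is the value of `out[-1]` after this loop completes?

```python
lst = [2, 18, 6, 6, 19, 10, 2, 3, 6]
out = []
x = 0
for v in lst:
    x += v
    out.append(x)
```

Cumulative sum ends at 72
`out` takes the values: [] → [2] → [2, 20] → [2, 20, 26] → [2, 20, 26, 32] → [2, 20, 26, 32, 51] → [2, 20, 26, 32, 51, 61] → [2, 20, 26, 32, 51, 61, 63] → [2, 20, 26, 32, 51, 61, 63, 66] → [2, 20, 26, 32, 51, 61, 63, 66, 72]
So `out[-1]` = 72

Answer: 72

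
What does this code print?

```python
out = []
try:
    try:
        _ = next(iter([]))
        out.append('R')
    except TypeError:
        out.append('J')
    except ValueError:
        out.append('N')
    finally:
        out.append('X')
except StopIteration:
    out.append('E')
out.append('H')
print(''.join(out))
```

Execution trace: 'X' (finally) → 'E' (outer except StopIteration) → 'H' (after the try/except). Output: XEH

Answer: XEH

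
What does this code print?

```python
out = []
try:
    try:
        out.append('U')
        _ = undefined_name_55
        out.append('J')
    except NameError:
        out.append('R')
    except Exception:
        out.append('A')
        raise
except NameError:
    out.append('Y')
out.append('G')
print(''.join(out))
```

Execution trace: 'U' (inner try body) → 'R' (inner except NameError) → 'G' (after the try/except). Output: URG

Answer: URG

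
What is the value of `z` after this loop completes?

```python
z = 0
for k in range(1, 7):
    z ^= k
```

XOR of 1 to 6
`z` takes the values: 0 → 1 → 3 → 0 → 4 → 1 → 7

Answer: 7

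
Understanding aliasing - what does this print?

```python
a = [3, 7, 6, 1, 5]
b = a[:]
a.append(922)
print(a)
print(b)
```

Key concept: slice [:] creates copy.
Step by step:
`a = [3, 7, 6, 1, 5]` → a = [3, 7, 6, 1, 5]
`b = a[:]` → b = [3, 7, 6, 1, 5]
`a.append(922)` → a = [3, 7, 6, 1, 5, 922]
`print(a)` → prints [3, 7, 6, 1, 5, 922]
`print(b)` → prints [3, 7, 6, 1, 5]

Answer:
[3, 7, 6, 1, 5, 922]
[3, 7, 6, 1, 5]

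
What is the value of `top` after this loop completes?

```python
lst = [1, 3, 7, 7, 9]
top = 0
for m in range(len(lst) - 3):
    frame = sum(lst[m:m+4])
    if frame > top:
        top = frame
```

Max sum of 4-element window in [1, 3, 7, 7, 9]
`top` takes the values: 0 → 18 → 26

Answer: 26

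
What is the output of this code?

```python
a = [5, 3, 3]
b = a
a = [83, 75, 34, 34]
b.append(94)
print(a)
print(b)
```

Key concept: rebinding vs mutation: a is rebound to a new list, b still points at the original.
Step by step:
`a = [5, 3, 3]` → a = [5, 3, 3]
`b = a` → b = [5, 3, 3] (same object as a)
`a = [83, 75, 34, 34]` → a = [83, 75, 34, 34]
`b.append(94)` → b = [5, 3, 3, 94]
`print(a)` → prints [83, 75, 34, 34]
`print(b)` → prints [5, 3, 3, 94]

Answer:
[83, 75, 34, 34]
[5, 3, 3, 94]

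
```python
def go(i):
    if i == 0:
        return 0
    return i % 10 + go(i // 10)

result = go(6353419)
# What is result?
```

Sum of digits of 6353419: 9 + 1 + 4 + 3 + 5 + 3 + 6 = 31

Answer: 31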